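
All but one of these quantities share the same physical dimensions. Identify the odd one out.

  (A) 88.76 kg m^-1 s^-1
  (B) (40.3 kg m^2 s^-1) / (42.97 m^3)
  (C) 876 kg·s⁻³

(C)

In SI base units:
  (A) kg·m⁻¹·s⁻¹
  (B) [kg·m²·s⁻¹] / [m³] = kg·m⁻¹·s⁻¹
  (C) kg·s⁻³
All reduce to kg·m⁻¹·s⁻¹ except (C), which is kg·s⁻³.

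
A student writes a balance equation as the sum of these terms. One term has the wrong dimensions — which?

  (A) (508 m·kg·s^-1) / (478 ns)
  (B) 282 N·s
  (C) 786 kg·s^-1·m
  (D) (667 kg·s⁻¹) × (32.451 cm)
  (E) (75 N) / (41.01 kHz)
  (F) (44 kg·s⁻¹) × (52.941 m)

(A)

In SI base units:
  (A) [kg·m·s⁻¹] / [s] = kg·m·s⁻²
  (B) N·s = kg·m·s⁻²·s = kg·m·s⁻¹
  (C) kg·m·s⁻¹
  (D) [kg·s⁻¹] · [m] = kg·m·s⁻¹
  (E) [kg·m·s⁻²] / [s⁻¹] = kg·m·s⁻¹
  (F) [kg·s⁻¹] · [m] = kg·m·s⁻¹
All reduce to kg·m·s⁻¹ except (A), which is kg·m·s⁻².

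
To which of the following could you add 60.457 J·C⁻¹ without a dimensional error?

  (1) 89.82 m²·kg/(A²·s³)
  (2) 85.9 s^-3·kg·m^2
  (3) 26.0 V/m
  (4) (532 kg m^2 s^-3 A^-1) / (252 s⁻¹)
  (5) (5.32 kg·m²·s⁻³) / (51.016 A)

Reference: J·C⁻¹ = N·m·(s·A)⁻¹ = kg·m²·s⁻³·A⁻¹.
Each option:
  (1) kg·m²·s⁻³·A⁻²
  (2) kg·m²·s⁻³
  (3) V·m⁻¹ = J·C⁻¹·m⁻¹ = kg·m·s⁻³·A⁻¹
  (4) [kg·m²·s⁻³·A⁻¹] / [s⁻¹] = kg·m²·s⁻²·A⁻¹
  (5) [kg·m²·s⁻³] / [A] = kg·m²·s⁻³·A⁻¹  ← same
Only (5) matches kg·m²·s⁻³·A⁻¹.

(5)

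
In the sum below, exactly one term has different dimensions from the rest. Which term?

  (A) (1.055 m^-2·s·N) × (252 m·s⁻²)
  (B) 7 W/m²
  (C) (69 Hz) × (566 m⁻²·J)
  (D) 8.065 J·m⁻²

Dimensions:
  (A) [kg·m⁻¹·s⁻¹] · [m·s⁻²] = kg·s⁻³
  (B) W·m⁻² = J·s⁻¹·m⁻² = kg·s⁻³
  (C) [s⁻¹] · [kg·s⁻²] = kg·s⁻³
  (D) J·m⁻² = N·m·m⁻² = kg·s⁻²
All reduce to kg·s⁻³ except (D), which is kg·s⁻².

(D)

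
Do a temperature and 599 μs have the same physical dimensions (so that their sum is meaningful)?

Reduce each to base SI dimensions:
  a temperature:  [temperature] = K
  599 μs:  s
K ≠ s, so they cannot be added.

No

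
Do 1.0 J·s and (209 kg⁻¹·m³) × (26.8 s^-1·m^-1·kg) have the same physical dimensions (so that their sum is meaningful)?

No

Dimensions:
  1.0 J·s:  J·s = N·m·s = kg·m²·s⁻¹
  (209 kg⁻¹·m³) × (26.8 s^-1·m^-1·kg):  [kg⁻¹·m³] · [kg·m⁻¹·s⁻¹] = m²·s⁻¹
kg·m²·s⁻¹ ≠ m²·s⁻¹, so they cannot be added.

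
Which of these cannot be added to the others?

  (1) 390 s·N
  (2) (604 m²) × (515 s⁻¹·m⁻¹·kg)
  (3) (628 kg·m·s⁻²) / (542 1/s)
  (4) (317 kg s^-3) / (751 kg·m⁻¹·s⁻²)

Expand each in SI base units:
  (1) N·s = kg·m·s⁻²·s = kg·m·s⁻¹
  (2) [m²] · [kg·m⁻¹·s⁻¹] = kg·m·s⁻¹
  (3) [kg·m·s⁻²] / [s⁻¹] = kg·m·s⁻¹
  (4) [kg·s⁻³] / [kg·m⁻¹·s⁻²] = m·s⁻¹
All reduce to kg·m·s⁻¹ except (4), which is m·s⁻¹.

(4)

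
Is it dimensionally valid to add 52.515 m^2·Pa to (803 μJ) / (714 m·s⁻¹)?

No

In SI base units:
  52.515 m^2·Pa:  Pa·m² = N·m⁻²·m² = kg·m·s⁻²
  (803 μJ) / (714 m·s⁻¹):  [kg·m²·s⁻²] / [m·s⁻¹] = kg·m·s⁻¹
kg·m·s⁻² ≠ kg·m·s⁻¹, so they cannot be added.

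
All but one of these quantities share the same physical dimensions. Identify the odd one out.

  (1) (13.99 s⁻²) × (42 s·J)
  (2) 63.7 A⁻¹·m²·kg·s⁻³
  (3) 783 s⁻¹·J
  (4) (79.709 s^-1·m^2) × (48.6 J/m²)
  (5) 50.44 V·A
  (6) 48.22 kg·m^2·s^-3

(2)

Dimensions:
  (1) [s⁻²] · [kg·m²·s⁻¹] = kg·m²·s⁻³
  (2) kg·m²·s⁻³·A⁻¹
  (3) J·s⁻¹ = N·m·s⁻¹ = kg·m²·s⁻³
  (4) [m²·s⁻¹] · [kg·s⁻²] = kg·m²·s⁻³
  (5) V·A = J·C⁻¹·A = kg·m²·s⁻³
  (6) kg·m²·s⁻³
All reduce to kg·m²·s⁻³ except (2), which is kg·m²·s⁻³·A⁻¹.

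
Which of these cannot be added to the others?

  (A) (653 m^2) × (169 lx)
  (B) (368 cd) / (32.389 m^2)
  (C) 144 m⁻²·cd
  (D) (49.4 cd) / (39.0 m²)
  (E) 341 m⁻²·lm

Dimensions:
  (A) [m²] · [m⁻²·cd] = cd
  (B) [cd] / [m²] = m⁻²·cd
  (C) cd·m⁻² = m⁻²·cd
  (D) [cd] / [m²] = m⁻²·cd
  (E) lm·m⁻² = cd·m⁻² = m⁻²·cd
All reduce to m⁻²·cd except (A), which is cd.

(A)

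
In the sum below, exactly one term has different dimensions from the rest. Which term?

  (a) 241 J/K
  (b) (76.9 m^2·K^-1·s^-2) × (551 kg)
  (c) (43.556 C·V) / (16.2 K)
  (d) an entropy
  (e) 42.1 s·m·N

Dimensions:
  (a) J·K⁻¹ = N·m·K⁻¹ = kg·m²·s⁻²·K⁻¹
  (b) [m²·s⁻²·K⁻¹] · [kg] = kg·m²·s⁻²·K⁻¹
  (c) [kg·m²·s⁻²] / [K] = kg·m²·s⁻²·K⁻¹
  (d) [entropy] = kg·m²·s⁻²·K⁻¹
  (e) N·m·s = kg·m·s⁻²·m·s = kg·m²·s⁻¹
All reduce to kg·m²·s⁻²·K⁻¹ except (e), which is kg·m²·s⁻¹.

(e)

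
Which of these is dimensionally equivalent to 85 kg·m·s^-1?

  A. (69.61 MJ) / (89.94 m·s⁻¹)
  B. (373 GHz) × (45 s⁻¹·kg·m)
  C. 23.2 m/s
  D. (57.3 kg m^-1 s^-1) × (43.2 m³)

Reference: kg·m·s⁻¹.
Each option:
  A. [kg·m²·s⁻²] / [m·s⁻¹] = kg·m·s⁻¹  ← same
  B. [s⁻¹] · [kg·m·s⁻¹] = kg·m·s⁻²
  C. m·s⁻¹
  D. [kg·m⁻¹·s⁻¹] · [m³] = kg·m²·s⁻¹
Only A. matches kg·m·s⁻¹.

A.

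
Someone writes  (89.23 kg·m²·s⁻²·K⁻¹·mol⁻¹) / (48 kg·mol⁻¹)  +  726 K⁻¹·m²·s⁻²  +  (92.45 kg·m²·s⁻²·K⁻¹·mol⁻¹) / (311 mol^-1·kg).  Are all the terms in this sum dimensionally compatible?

Yes

Expand each in SI base units:
  (89.23 kg·m²·s⁻²·K⁻¹·mol⁻¹) / (48 kg·mol⁻¹):  [kg·m²·s⁻²·K⁻¹·mol⁻¹] / [kg·mol⁻¹] = m²·s⁻²·K⁻¹
  726 K⁻¹·m²·s⁻²:  m²·s⁻²·K⁻¹
  (92.45 kg·m²·s⁻²·K⁻¹·mol⁻¹) / (311 mol^-1·kg):  [kg·m²·s⁻²·K⁻¹·mol⁻¹] / [kg·mol⁻¹] = m²·s⁻²·K⁻¹
Every term reduces to m²·s⁻²·K⁻¹.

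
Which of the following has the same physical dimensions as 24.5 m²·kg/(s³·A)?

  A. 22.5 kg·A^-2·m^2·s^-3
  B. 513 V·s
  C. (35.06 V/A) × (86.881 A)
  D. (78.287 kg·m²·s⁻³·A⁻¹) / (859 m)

C.

Reference: kg·m²·s⁻³·A⁻¹.
Each option:
  A. kg·m²·s⁻³·A⁻²
  B. V·s = J·C⁻¹·s = kg·m²·s⁻²·A⁻¹
  C. [kg·m²·s⁻³·A⁻²] · [A] = kg·m²·s⁻³·A⁻¹  ← same
  D. [kg·m²·s⁻³·A⁻¹] / [m] = kg·m·s⁻³·A⁻¹
Only C. matches kg·m²·s⁻³·A⁻¹.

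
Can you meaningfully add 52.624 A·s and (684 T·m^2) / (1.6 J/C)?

Reduce each to base SI dimensions:
  52.624 A·s:  A·s = s·A
  (684 T·m^2) / (1.6 J/C):  [kg·m²·s⁻²·A⁻¹] / [kg·m²·s⁻³·A⁻¹] = s
s·A ≠ s, so they cannot be added.

No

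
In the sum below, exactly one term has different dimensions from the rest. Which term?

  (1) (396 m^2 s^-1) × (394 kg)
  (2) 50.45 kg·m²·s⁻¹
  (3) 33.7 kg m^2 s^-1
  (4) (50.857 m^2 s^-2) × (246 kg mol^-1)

Expand each in SI base units:
  (1) [m²·s⁻¹] · [kg] = kg·m²·s⁻¹
  (2) kg·m²·s⁻¹
  (3) kg·m²·s⁻¹
  (4) [m²·s⁻²] · [kg·mol⁻¹] = kg·m²·s⁻²·mol⁻¹
All reduce to kg·m²·s⁻¹ except (4), which is kg·m²·s⁻²·mol⁻¹.

(4)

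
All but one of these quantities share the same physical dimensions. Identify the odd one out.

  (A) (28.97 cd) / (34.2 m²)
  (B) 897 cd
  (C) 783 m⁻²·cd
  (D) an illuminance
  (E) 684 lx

Work out the base dimensions of each:
  (A) [cd] / [m²] = m⁻²·cd
  (B) cd
  (C) cd·m⁻² = m⁻²·cd
  (D) [illuminance] = m⁻²·cd
  (E) lx = lm·m⁻² = m⁻²·cd
All reduce to m⁻²·cd except (B), which is cd.

(B)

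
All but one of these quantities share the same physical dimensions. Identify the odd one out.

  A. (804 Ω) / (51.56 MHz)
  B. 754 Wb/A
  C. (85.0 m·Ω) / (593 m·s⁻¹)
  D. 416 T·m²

Reduce each to base SI dimensions:
  A. [kg·m²·s⁻³·A⁻²] / [s⁻¹] = kg·m²·s⁻²·A⁻²
  B. Wb·A⁻¹ = V·s·A⁻¹ = kg·m²·s⁻²·A⁻²
  C. [kg·m³·s⁻³·A⁻²] / [m·s⁻¹] = kg·m²·s⁻²·A⁻²
  D. T·m² = Wb·m⁻²·m² = kg·m²·s⁻²·A⁻¹
All reduce to kg·m²·s⁻²·A⁻² except D., which is kg·m²·s⁻²·A⁻¹.

D.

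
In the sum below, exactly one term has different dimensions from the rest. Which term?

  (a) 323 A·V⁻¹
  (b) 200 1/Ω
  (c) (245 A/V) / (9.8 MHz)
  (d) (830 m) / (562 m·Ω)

(c)

Dimensions:
  (a) A·V⁻¹ = A·(J·C⁻¹)⁻¹ = kg⁻¹·m⁻²·s³·A²
  (b) Ω⁻¹ = (V·A⁻¹)⁻¹ = kg⁻¹·m⁻²·s³·A²
  (c) [kg⁻¹·m⁻²·s³·A²] / [s⁻¹] = kg⁻¹·m⁻²·s⁴·A²
  (d) [m] / [kg·m³·s⁻³·A⁻²] = kg⁻¹·m⁻²·s³·A²
All reduce to kg⁻¹·m⁻²·s³·A² except (c), which is kg⁻¹·m⁻²·s⁴·A².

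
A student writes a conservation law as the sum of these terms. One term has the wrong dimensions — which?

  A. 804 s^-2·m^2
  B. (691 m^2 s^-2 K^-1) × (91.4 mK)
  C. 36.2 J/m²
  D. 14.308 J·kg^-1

In SI base units:
  A. m²·s⁻²
  B. [m²·s⁻²·K⁻¹] · [K] = m²·s⁻²
  C. J·m⁻² = N·m·m⁻² = kg·s⁻²
  D. J·kg⁻¹ = N·m·kg⁻¹ = m²·s⁻²
All reduce to m²·s⁻² except C., which is kg·s⁻².

C.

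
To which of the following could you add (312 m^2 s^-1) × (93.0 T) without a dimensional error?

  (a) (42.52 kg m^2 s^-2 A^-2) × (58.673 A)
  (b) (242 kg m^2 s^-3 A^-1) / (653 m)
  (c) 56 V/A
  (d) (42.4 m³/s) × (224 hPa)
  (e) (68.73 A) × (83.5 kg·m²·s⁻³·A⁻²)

(e)

Reference: [m²·s⁻¹] · [kg·s⁻²·A⁻¹] = kg·m²·s⁻³·A⁻¹.
Each option:
  (a) [kg·m²·s⁻²·A⁻²] · [A] = kg·m²·s⁻²·A⁻¹
  (b) [kg·m²·s⁻³·A⁻¹] / [m] = kg·m·s⁻³·A⁻¹
  (c) V·A⁻¹ = J·C⁻¹·A⁻¹ = kg·m²·s⁻³·A⁻²
  (d) [m³·s⁻¹] · [kg·m⁻¹·s⁻²] = kg·m²·s⁻³
  (e) [A] · [kg·m²·s⁻³·A⁻²] = kg·m²·s⁻³·A⁻¹  ← same
Only (e) matches kg·m²·s⁻³·A⁻¹.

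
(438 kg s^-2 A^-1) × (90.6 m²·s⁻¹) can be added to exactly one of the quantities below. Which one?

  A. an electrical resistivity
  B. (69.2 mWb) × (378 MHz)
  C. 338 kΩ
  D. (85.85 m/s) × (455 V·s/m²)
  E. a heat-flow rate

B.

Reference: [kg·s⁻²·A⁻¹] · [m²·s⁻¹] = kg·m²·s⁻³·A⁻¹.
Each option:
  A. [electrical resistivity] = kg·m³·s⁻³·A⁻²
  B. [kg·m²·s⁻²·A⁻¹] · [s⁻¹] = kg·m²·s⁻³·A⁻¹  ← same
  C. Ω = V·A⁻¹ = kg·m²·s⁻³·A⁻²
  D. [m·s⁻¹] · [kg·s⁻²·A⁻¹] = kg·m·s⁻³·A⁻¹
  E. [heat-flow rate] = kg·m²·s⁻³
Only B. matches kg·m²·s⁻³·A⁻¹.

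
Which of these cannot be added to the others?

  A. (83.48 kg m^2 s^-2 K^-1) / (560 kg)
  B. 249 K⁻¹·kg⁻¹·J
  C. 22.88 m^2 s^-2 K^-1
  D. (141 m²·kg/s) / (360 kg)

D.

Work out the base dimensions of each:
  A. [kg·m²·s⁻²·K⁻¹] / [kg] = m²·s⁻²·K⁻¹
  B. J·kg⁻¹·K⁻¹ = N·m·kg⁻¹·K⁻¹ = m²·s⁻²·K⁻¹
  C. m²·s⁻²·K⁻¹
  D. [kg·m²·s⁻¹] / [kg] = m²·s⁻¹
All reduce to m²·s⁻²·K⁻¹ except D., which is m²·s⁻¹.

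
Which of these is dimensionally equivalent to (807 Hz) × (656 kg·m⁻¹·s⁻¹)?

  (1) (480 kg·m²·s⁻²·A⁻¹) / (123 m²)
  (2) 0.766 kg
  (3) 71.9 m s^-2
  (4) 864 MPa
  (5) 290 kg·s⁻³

Reference: [s⁻¹] · [kg·m⁻¹·s⁻¹] = kg·m⁻¹·s⁻².
Each option:
  (1) [kg·m²·s⁻²·A⁻¹] / [m²] = kg·s⁻²·A⁻¹
  (2) kg
  (3) m·s⁻²
  (4) Pa = N·m⁻² = kg·m⁻¹·s⁻²  ← same
  (5) kg·s⁻³
Only (4) matches kg·m⁻¹·s⁻².

(4)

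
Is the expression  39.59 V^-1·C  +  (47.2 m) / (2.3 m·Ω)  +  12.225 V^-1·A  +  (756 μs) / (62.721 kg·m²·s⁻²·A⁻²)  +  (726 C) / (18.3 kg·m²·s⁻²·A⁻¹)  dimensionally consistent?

No

Expand each in SI base units:
  39.59 V^-1·C:  C·V⁻¹ = s·A·(J·C⁻¹)⁻¹ = kg⁻¹·m⁻²·s⁴·A²
  (47.2 m) / (2.3 m·Ω):  [m] / [kg·m³·s⁻³·A⁻²] = kg⁻¹·m⁻²·s³·A²
  12.225 V^-1·A:  A·V⁻¹ = A·(J·C⁻¹)⁻¹ = kg⁻¹·m⁻²·s³·A²
  (756 μs) / (62.721 kg·m²·s⁻²·A⁻²):  [s] / [kg·m²·s⁻²·A⁻²] = kg⁻¹·m⁻²·s³·A²
  (726 C) / (18.3 kg·m²·s⁻²·A⁻¹):  [s·A] / [kg·m²·s⁻²·A⁻¹] = kg⁻¹·m⁻²·s³·A²
The terms do not share a single dimension (kg⁻¹·m⁻²·s³·A² vs kg⁻¹·m⁻²·s⁴·A²).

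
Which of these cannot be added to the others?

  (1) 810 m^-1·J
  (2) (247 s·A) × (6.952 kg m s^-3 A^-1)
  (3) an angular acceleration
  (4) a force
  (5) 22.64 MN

(3)

Reduce each to base SI dimensions:
  (1) J·m⁻¹ = N·m·m⁻¹ = kg·m·s⁻²
  (2) [s·A] · [kg·m·s⁻³·A⁻¹] = kg·m·s⁻²
  (3) [angular acceleration] = s⁻²
  (4) [force] = kg·m·s⁻²
  (5) N = kg·m·s⁻²
All reduce to kg·m·s⁻² except (3), which is s⁻².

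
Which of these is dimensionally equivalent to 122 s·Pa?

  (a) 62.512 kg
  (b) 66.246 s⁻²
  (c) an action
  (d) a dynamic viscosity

Reference: Pa·s = N·m⁻²·s = kg·m⁻¹·s⁻¹.
Each option:
  (a) kg
  (b) s⁻²
  (c) [action] = kg·m²·s⁻¹
  (d) [dynamic viscosity] = kg·m⁻¹·s⁻¹  ← same
Only (d) matches kg·m⁻¹·s⁻¹.

(d)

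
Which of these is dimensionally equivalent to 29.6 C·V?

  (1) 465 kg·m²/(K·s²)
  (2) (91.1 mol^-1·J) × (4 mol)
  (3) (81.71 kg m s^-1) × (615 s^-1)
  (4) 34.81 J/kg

Reference: C·V = s·A·J·C⁻¹ = kg·m²·s⁻².
Each option:
  (1) kg·m²·s⁻²·K⁻¹
  (2) [kg·m²·s⁻²·mol⁻¹] · [mol] = kg·m²·s⁻²  ← same
  (3) [kg·m·s⁻¹] · [s⁻¹] = kg·m·s⁻²
  (4) J·kg⁻¹ = N·m·kg⁻¹ = m²·s⁻²
Only (2) matches kg·m²·s⁻².

(2)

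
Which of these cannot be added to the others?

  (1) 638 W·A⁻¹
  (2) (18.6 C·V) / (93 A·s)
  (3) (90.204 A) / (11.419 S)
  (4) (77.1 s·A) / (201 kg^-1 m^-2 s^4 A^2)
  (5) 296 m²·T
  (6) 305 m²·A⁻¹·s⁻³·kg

Reduce each to base SI dimensions:
  (1) W·A⁻¹ = J·s⁻¹·A⁻¹ = kg·m²·s⁻³·A⁻¹
  (2) [kg·m²·s⁻²] / [s·A] = kg·m²·s⁻³·A⁻¹
  (3) [A] / [kg⁻¹·m⁻²·s³·A²] = kg·m²·s⁻³·A⁻¹
  (4) [s·A] / [kg⁻¹·m⁻²·s⁴·A²] = kg·m²·s⁻³·A⁻¹
  (5) T·m² = Wb·m⁻²·m² = kg·m²·s⁻²·A⁻¹
  (6) kg·m²·s⁻³·A⁻¹
All reduce to kg·m²·s⁻³·A⁻¹ except (5), which is kg·m²·s⁻²·A⁻¹.

(5)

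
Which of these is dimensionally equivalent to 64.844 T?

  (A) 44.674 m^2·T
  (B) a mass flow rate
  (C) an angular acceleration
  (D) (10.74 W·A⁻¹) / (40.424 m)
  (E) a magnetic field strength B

Reference: T = Wb·m⁻² = kg·s⁻²·A⁻¹.
Each option:
  (A) T·m² = Wb·m⁻²·m² = kg·m²·s⁻²·A⁻¹
  (B) [mass flow rate] = kg·s⁻¹
  (C) [angular acceleration] = s⁻²
  (D) [kg·m²·s⁻³·A⁻¹] / [m] = kg·m·s⁻³·A⁻¹
  (E) [magnetic field strength B] = kg·s⁻²·A⁻¹  ← same
Only (E) matches kg·s⁻²·A⁻¹.

(E)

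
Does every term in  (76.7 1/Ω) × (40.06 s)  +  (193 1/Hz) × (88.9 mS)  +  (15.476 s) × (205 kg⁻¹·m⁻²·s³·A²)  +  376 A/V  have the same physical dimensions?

Dimensions:
  (76.7 1/Ω) × (40.06 s):  [kg⁻¹·m⁻²·s³·A²] · [s] = kg⁻¹·m⁻²·s⁴·A²
  (193 1/Hz) × (88.9 mS):  [s] · [kg⁻¹·m⁻²·s³·A²] = kg⁻¹·m⁻²·s⁴·A²
  (15.476 s) × (205 kg⁻¹·m⁻²·s³·A²):  [s] · [kg⁻¹·m⁻²·s³·A²] = kg⁻¹·m⁻²·s⁴·A²
  376 A/V:  A·V⁻¹ = A·(J·C⁻¹)⁻¹ = kg⁻¹·m⁻²·s³·A²
The terms do not share a single dimension (kg⁻¹·m⁻²·s³·A² vs kg⁻¹·m⁻²·s⁴·A²).

No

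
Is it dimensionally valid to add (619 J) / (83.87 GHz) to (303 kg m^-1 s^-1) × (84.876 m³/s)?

No

Work out the base dimensions of each:
  (619 J) / (83.87 GHz):  [kg·m²·s⁻²] / [s⁻¹] = kg·m²·s⁻¹
  (303 kg m^-1 s^-1) × (84.876 m³/s):  [kg·m⁻¹·s⁻¹] · [m³·s⁻¹] = kg·m²·s⁻²
kg·m²·s⁻¹ ≠ kg·m²·s⁻², so they cannot be added.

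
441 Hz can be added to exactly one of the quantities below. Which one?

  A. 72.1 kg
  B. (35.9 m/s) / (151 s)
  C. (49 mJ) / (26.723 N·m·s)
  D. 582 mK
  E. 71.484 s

Reference: Hz = s⁻¹.
Each option:
  A. kg
  B. [m·s⁻¹] / [s] = m·s⁻²
  C. [kg·m²·s⁻²] / [kg·m²·s⁻¹] = s⁻¹  ← same
  D. K
  E. s
Only C. matches s⁻¹.

C.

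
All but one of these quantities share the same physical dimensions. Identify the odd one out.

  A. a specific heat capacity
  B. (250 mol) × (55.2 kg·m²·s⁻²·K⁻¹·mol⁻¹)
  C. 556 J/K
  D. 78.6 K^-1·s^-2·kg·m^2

A.

Expand each in SI base units:
  A. [specific heat capacity] = m²·s⁻²·K⁻¹
  B. [mol] · [kg·m²·s⁻²·K⁻¹·mol⁻¹] = kg·m²·s⁻²·K⁻¹
  C. J·K⁻¹ = N·m·K⁻¹ = kg·m²·s⁻²·K⁻¹
  D. kg·m²·s⁻²·K⁻¹
All reduce to kg·m²·s⁻²·K⁻¹ except A., which is m²·s⁻²·K⁻¹.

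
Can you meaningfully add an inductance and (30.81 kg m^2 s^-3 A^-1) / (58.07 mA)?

In SI base units:
  an inductance:  [inductance] = kg·m²·s⁻²·A⁻²
  (30.81 kg m^2 s^-3 A^-1) / (58.07 mA):  [kg·m²·s⁻³·A⁻¹] / [A] = kg·m²·s⁻³·A⁻²
kg·m²·s⁻²·A⁻² ≠ kg·m²·s⁻³·A⁻², so they cannot be added.

No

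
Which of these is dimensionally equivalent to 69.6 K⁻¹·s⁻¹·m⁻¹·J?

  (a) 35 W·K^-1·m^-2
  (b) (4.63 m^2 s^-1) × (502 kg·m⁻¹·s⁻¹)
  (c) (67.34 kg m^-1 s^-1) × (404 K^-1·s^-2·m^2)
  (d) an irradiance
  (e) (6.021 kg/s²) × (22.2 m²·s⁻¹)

Reference: J·s⁻¹·m⁻¹·K⁻¹ = N·m·s⁻¹·m⁻¹·K⁻¹ = kg·m·s⁻³·K⁻¹.
Each option:
  (a) W·m⁻²·K⁻¹ = J·s⁻¹·m⁻²·K⁻¹ = kg·s⁻³·K⁻¹
  (b) [m²·s⁻¹] · [kg·m⁻¹·s⁻¹] = kg·m·s⁻²
  (c) [kg·m⁻¹·s⁻¹] · [m²·s⁻²·K⁻¹] = kg·m·s⁻³·K⁻¹  ← same
  (d) [irradiance] = kg·s⁻³
  (e) [kg·s⁻²] · [m²·s⁻¹] = kg·m²·s⁻³
Only (c) matches kg·m·s⁻³·K⁻¹.

(c)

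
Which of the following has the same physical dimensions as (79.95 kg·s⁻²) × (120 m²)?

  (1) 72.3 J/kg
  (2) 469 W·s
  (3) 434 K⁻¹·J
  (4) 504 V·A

(2)

Reference: [kg·s⁻²] · [m²] = kg·m²·s⁻².
Each option:
  (1) J·kg⁻¹ = N·m·kg⁻¹ = m²·s⁻²
  (2) W·s = J·s⁻¹·s = kg·m²·s⁻²  ← same
  (3) J·K⁻¹ = N·m·K⁻¹ = kg·m²·s⁻²·K⁻¹
  (4) V·A = J·C⁻¹·A = kg·m²·s⁻³
Only (2) matches kg·m²·s⁻².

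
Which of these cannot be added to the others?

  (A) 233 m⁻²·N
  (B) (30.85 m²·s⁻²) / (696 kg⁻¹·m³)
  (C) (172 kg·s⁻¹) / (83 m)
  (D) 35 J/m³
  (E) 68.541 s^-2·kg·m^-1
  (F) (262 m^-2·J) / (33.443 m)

Work out the base dimensions of each:
  (A) N·m⁻² = kg·m·s⁻²·m⁻² = kg·m⁻¹·s⁻²
  (B) [m²·s⁻²] / [kg⁻¹·m³] = kg·m⁻¹·s⁻²
  (C) [kg·s⁻¹] / [m] = kg·m⁻¹·s⁻¹
  (D) J·m⁻³ = N·m·m⁻³ = kg·m⁻¹·s⁻²
  (E) kg·m⁻¹·s⁻²
  (F) [kg·s⁻²] / [m] = kg·m⁻¹·s⁻²
All reduce to kg·m⁻¹·s⁻² except (C), which is kg·m⁻¹·s⁻¹.

(C)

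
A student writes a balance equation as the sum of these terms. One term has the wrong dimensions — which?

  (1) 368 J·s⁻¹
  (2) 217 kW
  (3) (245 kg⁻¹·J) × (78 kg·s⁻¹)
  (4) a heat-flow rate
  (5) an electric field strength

In SI base units:
  (1) J·s⁻¹ = N·m·s⁻¹ = kg·m²·s⁻³
  (2) W = J·s⁻¹ = kg·m²·s⁻³
  (3) [m²·s⁻²] · [kg·s⁻¹] = kg·m²·s⁻³
  (4) [heat-flow rate] = kg·m²·s⁻³
  (5) [electric field strength] = kg·m·s⁻³·A⁻¹
All reduce to kg·m²·s⁻³ except (5), which is kg·m·s⁻³·A⁻¹.

(5)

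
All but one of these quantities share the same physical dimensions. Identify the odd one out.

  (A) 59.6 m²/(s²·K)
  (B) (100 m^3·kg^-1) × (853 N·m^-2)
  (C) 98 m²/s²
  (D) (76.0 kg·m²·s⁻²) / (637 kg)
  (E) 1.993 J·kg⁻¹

Work out the base dimensions of each:
  (A) m²·s⁻²·K⁻¹
  (B) [kg⁻¹·m³] · [kg·m⁻¹·s⁻²] = m²·s⁻²
  (C) m²·s⁻²
  (D) [kg·m²·s⁻²] / [kg] = m²·s⁻²
  (E) J·kg⁻¹ = N·m·kg⁻¹ = m²·s⁻²
All reduce to m²·s⁻² except (A), which is m²·s⁻²·K⁻¹.

(A)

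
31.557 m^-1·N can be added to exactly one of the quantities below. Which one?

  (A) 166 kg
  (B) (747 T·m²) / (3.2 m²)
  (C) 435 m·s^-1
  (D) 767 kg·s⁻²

Reference: N·m⁻¹ = kg·m·s⁻²·m⁻¹ = kg·s⁻².
Each option:
  (A) kg
  (B) [kg·m²·s⁻²·A⁻¹] / [m²] = kg·s⁻²·A⁻¹
  (C) m·s⁻¹
  (D) kg·s⁻²  ← same
Only (D) matches kg·s⁻².

(D)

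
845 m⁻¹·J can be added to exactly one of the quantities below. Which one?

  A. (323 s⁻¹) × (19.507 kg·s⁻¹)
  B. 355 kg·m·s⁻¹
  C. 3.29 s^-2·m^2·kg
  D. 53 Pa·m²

D.

Reference: J·m⁻¹ = N·m·m⁻¹ = kg·m·s⁻².
Each option:
  A. [s⁻¹] · [kg·s⁻¹] = kg·s⁻²
  B. kg·m·s⁻¹
  C. kg·m²·s⁻²
  D. Pa·m² = N·m⁻²·m² = kg·m·s⁻²  ← same
Only D. matches kg·m·s⁻².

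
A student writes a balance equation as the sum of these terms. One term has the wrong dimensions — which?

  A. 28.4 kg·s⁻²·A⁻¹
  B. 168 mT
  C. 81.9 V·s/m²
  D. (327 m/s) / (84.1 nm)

D.

Expand each in SI base units:
  A. kg·s⁻²·A⁻¹
  B. T = Wb·m⁻² = kg·s⁻²·A⁻¹
  C. V·s·m⁻² = J·C⁻¹·s·m⁻² = kg·s⁻²·A⁻¹
  D. [m·s⁻¹] / [m] = s⁻¹
All reduce to kg·s⁻²·A⁻¹ except D., which is s⁻¹.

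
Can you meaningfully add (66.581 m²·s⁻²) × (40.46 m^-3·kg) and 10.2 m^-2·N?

Reduce each to base SI dimensions:
  (66.581 m²·s⁻²) × (40.46 m^-3·kg):  [m²·s⁻²] · [kg·m⁻³] = kg·m⁻¹·s⁻²
  10.2 m^-2·N:  N·m⁻² = kg·m·s⁻²·m⁻² = kg·m⁻¹·s⁻²
Both are kg·m⁻¹·s⁻², so they have the same dimensions and can be added.

Yes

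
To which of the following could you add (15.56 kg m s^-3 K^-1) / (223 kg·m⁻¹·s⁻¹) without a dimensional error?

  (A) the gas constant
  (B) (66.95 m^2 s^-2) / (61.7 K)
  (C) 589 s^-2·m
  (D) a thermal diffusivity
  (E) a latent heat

Reference: [kg·m·s⁻³·K⁻¹] / [kg·m⁻¹·s⁻¹] = m²·s⁻²·K⁻¹.
Each option:
  (A) [gas constant] = kg·m²·s⁻²·K⁻¹·mol⁻¹
  (B) [m²·s⁻²] / [K] = m²·s⁻²·K⁻¹  ← same
  (C) m·s⁻²
  (D) [thermal diffusivity] = m²·s⁻¹
  (E) [latent heat] = m²·s⁻²
Only (B) matches m²·s⁻²·K⁻¹.

(B)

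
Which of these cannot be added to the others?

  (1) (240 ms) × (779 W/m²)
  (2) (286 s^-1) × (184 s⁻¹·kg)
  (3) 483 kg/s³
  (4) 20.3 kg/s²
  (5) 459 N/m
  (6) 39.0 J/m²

(3)

Dimensions:
  (1) [s] · [kg·s⁻³] = kg·s⁻²
  (2) [s⁻¹] · [kg·s⁻¹] = kg·s⁻²
  (3) kg·s⁻³
  (4) kg·s⁻²
  (5) N·m⁻¹ = kg·m·s⁻²·m⁻¹ = kg·s⁻²
  (6) J·m⁻² = N·m·m⁻² = kg·s⁻²
All reduce to kg·s⁻² except (3), which is kg·s⁻³.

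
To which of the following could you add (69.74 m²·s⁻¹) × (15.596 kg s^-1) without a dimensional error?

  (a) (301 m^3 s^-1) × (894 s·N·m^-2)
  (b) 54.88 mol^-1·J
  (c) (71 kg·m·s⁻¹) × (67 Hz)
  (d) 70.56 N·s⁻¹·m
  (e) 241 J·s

Reference: [m²·s⁻¹] · [kg·s⁻¹] = kg·m²·s⁻².
Each option:
  (a) [m³·s⁻¹] · [kg·m⁻¹·s⁻¹] = kg·m²·s⁻²  ← same
  (b) J·mol⁻¹ = N·m·mol⁻¹ = kg·m²·s⁻²·mol⁻¹
  (c) [kg·m·s⁻¹] · [s⁻¹] = kg·m·s⁻²
  (d) N·m·s⁻¹ = kg·m·s⁻²·m·s⁻¹ = kg·m²·s⁻³
  (e) J·s = N·m·s = kg·m²·s⁻¹
Only (a) matches kg·m²·s⁻².

(a)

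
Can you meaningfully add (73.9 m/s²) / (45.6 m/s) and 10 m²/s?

No

Dimensions:
  (73.9 m/s²) / (45.6 m/s):  [m·s⁻²] / [m·s⁻¹] = s⁻¹
  10 m²/s:  m²·s⁻¹
s⁻¹ ≠ m²·s⁻¹, so they cannot be added.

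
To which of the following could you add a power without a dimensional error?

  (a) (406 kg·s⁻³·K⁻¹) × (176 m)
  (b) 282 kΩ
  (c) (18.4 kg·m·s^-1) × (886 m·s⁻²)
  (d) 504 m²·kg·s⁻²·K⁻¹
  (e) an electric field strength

Reference: [power] = kg·m²·s⁻³.
Each option:
  (a) [kg·s⁻³·K⁻¹] · [m] = kg·m·s⁻³·K⁻¹
  (b) Ω = V·A⁻¹ = kg·m²·s⁻³·A⁻²
  (c) [kg·m·s⁻¹] · [m·s⁻²] = kg·m²·s⁻³  ← same
  (d) kg·m²·s⁻²·K⁻¹
  (e) [electric field strength] = kg·m·s⁻³·A⁻¹
Only (c) matches kg·m²·s⁻³.

(c)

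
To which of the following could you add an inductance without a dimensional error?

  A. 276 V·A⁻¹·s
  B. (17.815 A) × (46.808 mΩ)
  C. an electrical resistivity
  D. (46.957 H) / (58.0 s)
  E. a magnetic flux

Reference: [inductance] = kg·m²·s⁻²·A⁻².
Each option:
  A. V·s·A⁻¹ = J·C⁻¹·s·A⁻¹ = kg·m²·s⁻²·A⁻²  ← same
  B. [A] · [kg·m²·s⁻³·A⁻²] = kg·m²·s⁻³·A⁻¹
  C. [electrical resistivity] = kg·m³·s⁻³·A⁻²
  D. [kg·m²·s⁻²·A⁻²] / [s] = kg·m²·s⁻³·A⁻²
  E. [magnetic flux] = kg·m²·s⁻²·A⁻¹
Only A. matches kg·m²·s⁻²·A⁻².

A.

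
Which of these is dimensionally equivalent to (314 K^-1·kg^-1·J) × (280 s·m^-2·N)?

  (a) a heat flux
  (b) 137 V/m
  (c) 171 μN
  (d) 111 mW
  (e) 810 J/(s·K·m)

Reference: [m²·s⁻²·K⁻¹] · [kg·m⁻¹·s⁻¹] = kg·m·s⁻³·K⁻¹.
Each option:
  (a) [heat flux] = kg·s⁻³
  (b) V·m⁻¹ = J·C⁻¹·m⁻¹ = kg·m·s⁻³·A⁻¹
  (c) N = kg·m·s⁻²
  (d) W = J·s⁻¹ = kg·m²·s⁻³
  (e) J·s⁻¹·m⁻¹·K⁻¹ = N·m·s⁻¹·m⁻¹·K⁻¹ = kg·m·s⁻³·K⁻¹  ← same
Only (e) matches kg·m·s⁻³·K⁻¹.

(e)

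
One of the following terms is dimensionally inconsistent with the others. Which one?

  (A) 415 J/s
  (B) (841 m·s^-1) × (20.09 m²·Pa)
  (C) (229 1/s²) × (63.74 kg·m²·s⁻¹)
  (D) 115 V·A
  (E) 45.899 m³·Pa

In SI base units:
  (A) J·s⁻¹ = N·m·s⁻¹ = kg·m²·s⁻³
  (B) [m·s⁻¹] · [kg·m·s⁻²] = kg·m²·s⁻³
  (C) [s⁻²] · [kg·m²·s⁻¹] = kg·m²·s⁻³
  (D) V·A = J·C⁻¹·A = kg·m²·s⁻³
  (E) Pa·m³ = N·m⁻²·m³ = kg·m²·s⁻²
All reduce to kg·m²·s⁻³ except (E), which is kg·m²·s⁻².

(E)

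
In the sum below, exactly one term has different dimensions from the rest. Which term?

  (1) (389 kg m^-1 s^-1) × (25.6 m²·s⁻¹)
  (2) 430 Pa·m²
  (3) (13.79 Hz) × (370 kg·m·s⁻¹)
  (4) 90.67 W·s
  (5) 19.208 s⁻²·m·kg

Expand each in SI base units:
  (1) [kg·m⁻¹·s⁻¹] · [m²·s⁻¹] = kg·m·s⁻²
  (2) Pa·m² = N·m⁻²·m² = kg·m·s⁻²
  (3) [s⁻¹] · [kg·m·s⁻¹] = kg·m·s⁻²
  (4) W·s = J·s⁻¹·s = kg·m²·s⁻²
  (5) kg·m·s⁻²
All reduce to kg·m·s⁻² except (4), which is kg·m²·s⁻².

(4)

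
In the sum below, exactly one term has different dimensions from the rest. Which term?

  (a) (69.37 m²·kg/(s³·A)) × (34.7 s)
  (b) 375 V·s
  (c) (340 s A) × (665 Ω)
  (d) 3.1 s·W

Dimensions:
  (a) [kg·m²·s⁻³·A⁻¹] · [s] = kg·m²·s⁻²·A⁻¹
  (b) V·s = J·C⁻¹·s = kg·m²·s⁻²·A⁻¹
  (c) [s·A] · [kg·m²·s⁻³·A⁻²] = kg·m²·s⁻²·A⁻¹
  (d) W·s = J·s⁻¹·s = kg·m²·s⁻²
All reduce to kg·m²·s⁻²·A⁻¹ except (d), which is kg·m²·s⁻².

(d)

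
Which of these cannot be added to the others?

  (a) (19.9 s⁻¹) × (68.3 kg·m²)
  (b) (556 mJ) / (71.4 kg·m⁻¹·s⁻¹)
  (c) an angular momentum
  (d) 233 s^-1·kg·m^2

Work out the base dimensions of each:
  (a) [s⁻¹] · [kg·m²] = kg·m²·s⁻¹
  (b) [kg·m²·s⁻²] / [kg·m⁻¹·s⁻¹] = m³·s⁻¹
  (c) [angular momentum] = kg·m²·s⁻¹
  (d) kg·m²·s⁻¹
All reduce to kg·m²·s⁻¹ except (b), which is m³·s⁻¹.

(b)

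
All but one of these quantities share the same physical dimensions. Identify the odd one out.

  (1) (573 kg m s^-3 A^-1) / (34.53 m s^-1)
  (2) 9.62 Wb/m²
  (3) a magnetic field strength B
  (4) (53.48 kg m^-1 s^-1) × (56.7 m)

(4)

In SI base units:
  (1) [kg·m·s⁻³·A⁻¹] / [m·s⁻¹] = kg·s⁻²·A⁻¹
  (2) Wb·m⁻² = V·s·m⁻² = kg·s⁻²·A⁻¹
  (3) [magnetic field strength B] = kg·s⁻²·A⁻¹
  (4) [kg·m⁻¹·s⁻¹] · [m] = kg·s⁻¹
All reduce to kg·s⁻²·A⁻¹ except (4), which is kg·s⁻¹.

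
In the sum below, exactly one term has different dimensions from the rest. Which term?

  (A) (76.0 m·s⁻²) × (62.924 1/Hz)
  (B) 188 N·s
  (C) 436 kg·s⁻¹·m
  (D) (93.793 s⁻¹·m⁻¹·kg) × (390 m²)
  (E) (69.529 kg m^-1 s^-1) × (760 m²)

(A)

In SI base units:
  (A) [m·s⁻²] · [s] = m·s⁻¹
  (B) N·s = kg·m·s⁻²·s = kg·m·s⁻¹
  (C) kg·m·s⁻¹
  (D) [kg·m⁻¹·s⁻¹] · [m²] = kg·m·s⁻¹
  (E) [kg·m⁻¹·s⁻¹] · [m²] = kg·m·s⁻¹
All reduce to kg·m·s⁻¹ except (A), which is m·s⁻¹.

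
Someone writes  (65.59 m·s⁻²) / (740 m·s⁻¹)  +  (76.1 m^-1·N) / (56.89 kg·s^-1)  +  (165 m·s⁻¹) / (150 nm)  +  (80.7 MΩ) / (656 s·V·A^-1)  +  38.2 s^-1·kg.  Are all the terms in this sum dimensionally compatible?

In SI base units:
  (65.59 m·s⁻²) / (740 m·s⁻¹):  [m·s⁻²] / [m·s⁻¹] = s⁻¹
  (76.1 m^-1·N) / (56.89 kg·s^-1):  [kg·s⁻²] / [kg·s⁻¹] = s⁻¹
  (165 m·s⁻¹) / (150 nm):  [m·s⁻¹] / [m] = s⁻¹
  (80.7 MΩ) / (656 s·V·A^-1):  [kg·m²·s⁻³·A⁻²] / [kg·m²·s⁻²·A⁻²] = s⁻¹
  38.2 s^-1·kg:  kg·s⁻¹
The terms do not share a single dimension (kg·s⁻¹ vs s⁻¹).

No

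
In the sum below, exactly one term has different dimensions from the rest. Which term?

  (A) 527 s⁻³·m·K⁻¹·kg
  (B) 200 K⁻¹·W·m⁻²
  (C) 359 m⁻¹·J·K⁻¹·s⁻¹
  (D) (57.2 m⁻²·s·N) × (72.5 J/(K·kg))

In SI base units:
  (A) kg·m·s⁻³·K⁻¹
  (B) W·m⁻²·K⁻¹ = J·s⁻¹·m⁻²·K⁻¹ = kg·s⁻³·K⁻¹
  (C) J·s⁻¹·m⁻¹·K⁻¹ = N·m·s⁻¹·m⁻¹·K⁻¹ = kg·m·s⁻³·K⁻¹
  (D) [kg·m⁻¹·s⁻¹] · [m²·s⁻²·K⁻¹] = kg·m·s⁻³·K⁻¹
All reduce to kg·m·s⁻³·K⁻¹ except (B), which is kg·s⁻³·K⁻¹.

(B)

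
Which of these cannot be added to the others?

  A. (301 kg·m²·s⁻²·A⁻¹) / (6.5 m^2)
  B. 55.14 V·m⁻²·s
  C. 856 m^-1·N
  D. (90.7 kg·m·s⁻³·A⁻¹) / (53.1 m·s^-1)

In SI base units:
  A. [kg·m²·s⁻²·A⁻¹] / [m²] = kg·s⁻²·A⁻¹
  B. V·s·m⁻² = J·C⁻¹·s·m⁻² = kg·s⁻²·A⁻¹
  C. N·m⁻¹ = kg·m·s⁻²·m⁻¹ = kg·s⁻²
  D. [kg·m·s⁻³·A⁻¹] / [m·s⁻¹] = kg·s⁻²·A⁻¹
All reduce to kg·s⁻²·A⁻¹ except C., which is kg·s⁻².

C.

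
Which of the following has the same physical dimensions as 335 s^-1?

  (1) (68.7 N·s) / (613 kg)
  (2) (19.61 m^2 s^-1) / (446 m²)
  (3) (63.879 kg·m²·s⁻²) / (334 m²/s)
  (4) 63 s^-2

(2)

Reference: s⁻¹.
Each option:
  (1) [kg·m·s⁻¹] / [kg] = m·s⁻¹
  (2) [m²·s⁻¹] / [m²] = s⁻¹  ← same
  (3) [kg·m²·s⁻²] / [m²·s⁻¹] = kg·s⁻¹
  (4) s⁻²
Only (2) matches s⁻¹.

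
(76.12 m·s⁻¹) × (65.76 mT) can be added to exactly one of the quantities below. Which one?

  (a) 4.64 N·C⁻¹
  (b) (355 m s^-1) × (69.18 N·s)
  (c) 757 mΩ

(a)

Reference: [m·s⁻¹] · [kg·s⁻²·A⁻¹] = kg·m·s⁻³·A⁻¹.
Each option:
  (a) N·C⁻¹ = kg·m·s⁻²·(s·A)⁻¹ = kg·m·s⁻³·A⁻¹  ← same
  (b) [m·s⁻¹] · [kg·m·s⁻¹] = kg·m²·s⁻²
  (c) Ω = V·A⁻¹ = kg·m²·s⁻³·A⁻²
Only (a) matches kg·m·s⁻³·A⁻¹.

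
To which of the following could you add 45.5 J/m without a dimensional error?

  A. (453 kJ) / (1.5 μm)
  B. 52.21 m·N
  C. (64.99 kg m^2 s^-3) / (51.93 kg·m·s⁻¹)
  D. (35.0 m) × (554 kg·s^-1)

A.

Reference: J·m⁻¹ = N·m·m⁻¹ = kg·m·s⁻².
Each option:
  A. [kg·m²·s⁻²] / [m] = kg·m·s⁻²  ← same
  B. N·m = kg·m·s⁻²·m = kg·m²·s⁻²
  C. [kg·m²·s⁻³] / [kg·m·s⁻¹] = m·s⁻²
  D. [m] · [kg·s⁻¹] = kg·m·s⁻¹
Only A. matches kg·m·s⁻².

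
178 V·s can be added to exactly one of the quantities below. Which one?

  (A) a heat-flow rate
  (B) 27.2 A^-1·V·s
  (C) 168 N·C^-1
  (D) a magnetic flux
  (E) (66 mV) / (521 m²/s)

Reference: V·s = J·C⁻¹·s = kg·m²·s⁻²·A⁻¹.
Each option:
  (A) [heat-flow rate] = kg·m²·s⁻³
  (B) V·s·A⁻¹ = J·C⁻¹·s·A⁻¹ = kg·m²·s⁻²·A⁻²
  (C) N·C⁻¹ = kg·m·s⁻²·(s·A)⁻¹ = kg·m·s⁻³·A⁻¹
  (D) [magnetic flux] = kg·m²·s⁻²·A⁻¹  ← same
  (E) [kg·m²·s⁻³·A⁻¹] / [m²·s⁻¹] = kg·s⁻²·A⁻¹
Only (D) matches kg·m²·s⁻²·A⁻¹.

(D)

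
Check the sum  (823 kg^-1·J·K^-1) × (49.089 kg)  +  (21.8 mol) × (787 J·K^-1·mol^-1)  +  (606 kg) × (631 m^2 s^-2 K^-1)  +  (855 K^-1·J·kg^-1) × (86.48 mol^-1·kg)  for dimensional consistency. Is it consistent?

No

In SI base units:
  (823 kg^-1·J·K^-1) × (49.089 kg):  [m²·s⁻²·K⁻¹] · [kg] = kg·m²·s⁻²·K⁻¹
  (21.8 mol) × (787 J·K^-1·mol^-1):  [mol] · [kg·m²·s⁻²·K⁻¹·mol⁻¹] = kg·m²·s⁻²·K⁻¹
  (606 kg) × (631 m^2 s^-2 K^-1):  [kg] · [m²·s⁻²·K⁻¹] = kg·m²·s⁻²·K⁻¹
  (855 K^-1·J·kg^-1) × (86.48 mol^-1·kg):  [m²·s⁻²·K⁻¹] · [kg·mol⁻¹] = kg·m²·s⁻²·K⁻¹·mol⁻¹
The terms do not share a single dimension (kg·m²·s⁻²·K⁻¹ vs kg·m²·s⁻²·K⁻¹·mol⁻¹).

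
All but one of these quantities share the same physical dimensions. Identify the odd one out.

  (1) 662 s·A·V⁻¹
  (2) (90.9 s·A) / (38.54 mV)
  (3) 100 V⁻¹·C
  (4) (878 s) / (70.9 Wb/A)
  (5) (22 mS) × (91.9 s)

Dimensions:
  (1) A·s·V⁻¹ = A·s·(J·C⁻¹)⁻¹ = kg⁻¹·m⁻²·s⁴·A²
  (2) [s·A] / [kg·m²·s⁻³·A⁻¹] = kg⁻¹·m⁻²·s⁴·A²
  (3) C·V⁻¹ = s·A·(J·C⁻¹)⁻¹ = kg⁻¹·m⁻²·s⁴·A²
  (4) [s] / [kg·m²·s⁻²·A⁻²] = kg⁻¹·m⁻²·s³·A²
  (5) [kg⁻¹·m⁻²·s³·A²] · [s] = kg⁻¹·m⁻²·s⁴·A²
All reduce to kg⁻¹·m⁻²·s⁴·A² except (4), which is kg⁻¹·m⁻²·s³·A².

(4)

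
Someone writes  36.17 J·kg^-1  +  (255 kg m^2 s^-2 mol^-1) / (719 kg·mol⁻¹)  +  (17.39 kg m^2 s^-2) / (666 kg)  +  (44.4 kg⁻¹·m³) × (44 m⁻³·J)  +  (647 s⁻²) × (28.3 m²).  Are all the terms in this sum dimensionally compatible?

Dimensions:
  36.17 J·kg^-1:  J·kg⁻¹ = N·m·kg⁻¹ = m²·s⁻²
  (255 kg m^2 s^-2 mol^-1) / (719 kg·mol⁻¹):  [kg·m²·s⁻²·mol⁻¹] / [kg·mol⁻¹] = m²·s⁻²
  (17.39 kg m^2 s^-2) / (666 kg):  [kg·m²·s⁻²] / [kg] = m²·s⁻²
  (44.4 kg⁻¹·m³) × (44 m⁻³·J):  [kg⁻¹·m³] · [kg·m⁻¹·s⁻²] = m²·s⁻²
  (647 s⁻²) × (28.3 m²):  [s⁻²] · [m²] = m²·s⁻²
Every term reduces to m²·s⁻².

Yes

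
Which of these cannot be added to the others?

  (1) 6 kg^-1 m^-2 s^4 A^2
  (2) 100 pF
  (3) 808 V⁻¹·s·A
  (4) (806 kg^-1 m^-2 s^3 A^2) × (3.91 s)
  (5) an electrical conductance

(5)

Reduce each to base SI dimensions:
  (1) kg⁻¹·m⁻²·s⁴·A²
  (2) F = C·V⁻¹ = kg⁻¹·m⁻²·s⁴·A²
  (3) A·s·V⁻¹ = A·s·(J·C⁻¹)⁻¹ = kg⁻¹·m⁻²·s⁴·A²
  (4) [kg⁻¹·m⁻²·s³·A²] · [s] = kg⁻¹·m⁻²·s⁴·A²
  (5) [electrical conductance] = kg⁻¹·m⁻²·s³·A²
All reduce to kg⁻¹·m⁻²·s⁴·A² except (5), which is kg⁻¹·m⁻²·s³·A².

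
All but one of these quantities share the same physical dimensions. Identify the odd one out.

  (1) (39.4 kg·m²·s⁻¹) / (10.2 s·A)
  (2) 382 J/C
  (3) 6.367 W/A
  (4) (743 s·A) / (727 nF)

(1)

Reduce each to base SI dimensions:
  (1) [kg·m²·s⁻¹] / [s·A] = kg·m²·s⁻²·A⁻¹
  (2) J·C⁻¹ = N·m·(s·A)⁻¹ = kg·m²·s⁻³·A⁻¹
  (3) W·A⁻¹ = J·s⁻¹·A⁻¹ = kg·m²·s⁻³·A⁻¹
  (4) [s·A] / [kg⁻¹·m⁻²·s⁴·A²] = kg·m²·s⁻³·A⁻¹
All reduce to kg·m²·s⁻³·A⁻¹ except (1), which is kg·m²·s⁻²·A⁻¹.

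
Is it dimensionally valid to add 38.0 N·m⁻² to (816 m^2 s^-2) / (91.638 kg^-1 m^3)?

In SI base units:
  38.0 N·m⁻²:  N·m⁻² = kg·m·s⁻²·m⁻² = kg·m⁻¹·s⁻²
  (816 m^2 s^-2) / (91.638 kg^-1 m^3):  [m²·s⁻²] / [kg⁻¹·m³] = kg·m⁻¹·s⁻²
Both are kg·m⁻¹·s⁻², so they have the same dimensions and can be added.

Yes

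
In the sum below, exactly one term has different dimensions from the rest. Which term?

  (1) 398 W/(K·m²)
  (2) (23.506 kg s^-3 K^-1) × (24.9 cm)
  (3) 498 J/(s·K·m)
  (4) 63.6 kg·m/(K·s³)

(1)

Reduce each to base SI dimensions:
  (1) W·m⁻²·K⁻¹ = J·s⁻¹·m⁻²·K⁻¹ = kg·s⁻³·K⁻¹
  (2) [kg·s⁻³·K⁻¹] · [m] = kg·m·s⁻³·K⁻¹
  (3) J·s⁻¹·m⁻¹·K⁻¹ = N·m·s⁻¹·m⁻¹·K⁻¹ = kg·m·s⁻³·K⁻¹
  (4) kg·m·s⁻³·K⁻¹
All reduce to kg·m·s⁻³·K⁻¹ except (1), which is kg·s⁻³·K⁻¹.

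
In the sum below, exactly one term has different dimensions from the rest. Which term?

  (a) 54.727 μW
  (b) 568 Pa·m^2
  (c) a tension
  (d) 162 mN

(a)

In SI base units:
  (a) W = J·s⁻¹ = kg·m²·s⁻³
  (b) Pa·m² = N·m⁻²·m² = kg·m·s⁻²
  (c) [tension] = kg·m·s⁻²
  (d) N = kg·m·s⁻²
All reduce to kg·m·s⁻² except (a), which is kg·m²·s⁻³.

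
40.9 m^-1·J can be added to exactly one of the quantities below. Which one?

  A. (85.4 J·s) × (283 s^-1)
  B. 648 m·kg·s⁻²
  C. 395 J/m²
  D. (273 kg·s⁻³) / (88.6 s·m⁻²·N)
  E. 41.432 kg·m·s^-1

B.

Reference: J·m⁻¹ = N·m·m⁻¹ = kg·m·s⁻².
Each option:
  A. [kg·m²·s⁻¹] · [s⁻¹] = kg·m²·s⁻²
  B. kg·m·s⁻²  ← same
  C. J·m⁻² = N·m·m⁻² = kg·s⁻²
  D. [kg·s⁻³] / [kg·m⁻¹·s⁻¹] = m·s⁻²
  E. kg·m·s⁻¹
Only B. matches kg·m·s⁻².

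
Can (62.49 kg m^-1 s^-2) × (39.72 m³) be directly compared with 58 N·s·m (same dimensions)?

Expand each in SI base units:
  (62.49 kg m^-1 s^-2) × (39.72 m³):  [kg·m⁻¹·s⁻²] · [m³] = kg·m²·s⁻²
  58 N·s·m:  N·m·s = kg·m·s⁻²·m·s = kg·m²·s⁻¹
kg·m²·s⁻² ≠ kg·m²·s⁻¹, so they cannot be added.

No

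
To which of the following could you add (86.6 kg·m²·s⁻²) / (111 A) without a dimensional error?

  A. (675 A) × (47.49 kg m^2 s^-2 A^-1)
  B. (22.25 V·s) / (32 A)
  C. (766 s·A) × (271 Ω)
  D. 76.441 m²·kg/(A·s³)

Reference: [kg·m²·s⁻²] / [A] = kg·m²·s⁻²·A⁻¹.
Each option:
  A. [A] · [kg·m²·s⁻²·A⁻¹] = kg·m²·s⁻²
  B. [kg·m²·s⁻²·A⁻¹] / [A] = kg·m²·s⁻²·A⁻²
  C. [s·A] · [kg·m²·s⁻³·A⁻²] = kg·m²·s⁻²·A⁻¹  ← same
  D. kg·m²·s⁻³·A⁻¹
Only C. matches kg·m²·s⁻²·A⁻¹.

C.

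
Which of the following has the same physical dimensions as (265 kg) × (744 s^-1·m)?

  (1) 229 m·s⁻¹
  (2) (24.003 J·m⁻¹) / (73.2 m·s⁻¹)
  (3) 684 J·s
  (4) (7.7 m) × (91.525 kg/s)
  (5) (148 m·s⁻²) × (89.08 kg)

Reference: [kg] · [m·s⁻¹] = kg·m·s⁻¹.
Each option:
  (1) m·s⁻¹
  (2) [kg·m·s⁻²] / [m·s⁻¹] = kg·s⁻¹
  (3) J·s = N·m·s = kg·m²·s⁻¹
  (4) [m] · [kg·s⁻¹] = kg·m·s⁻¹  ← same
  (5) [m·s⁻²] · [kg] = kg·m·s⁻²
Only (4) matches kg·m·s⁻¹.

(4)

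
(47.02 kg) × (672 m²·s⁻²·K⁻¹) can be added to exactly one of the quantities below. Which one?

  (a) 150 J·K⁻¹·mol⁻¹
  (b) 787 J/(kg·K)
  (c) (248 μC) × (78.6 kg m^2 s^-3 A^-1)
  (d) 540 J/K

Reference: [kg] · [m²·s⁻²·K⁻¹] = kg·m²·s⁻²·K⁻¹.
Each option:
  (a) J·mol⁻¹·K⁻¹ = N·m·mol⁻¹·K⁻¹ = kg·m²·s⁻²·K⁻¹·mol⁻¹
  (b) J·kg⁻¹·K⁻¹ = N·m·kg⁻¹·K⁻¹ = m²·s⁻²·K⁻¹
  (c) [s·A] · [kg·m²·s⁻³·A⁻¹] = kg·m²·s⁻²
  (d) J·K⁻¹ = N·m·K⁻¹ = kg·m²·s⁻²·K⁻¹  ← same
Only (d) matches kg·m²·s⁻²·K⁻¹.

(d)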